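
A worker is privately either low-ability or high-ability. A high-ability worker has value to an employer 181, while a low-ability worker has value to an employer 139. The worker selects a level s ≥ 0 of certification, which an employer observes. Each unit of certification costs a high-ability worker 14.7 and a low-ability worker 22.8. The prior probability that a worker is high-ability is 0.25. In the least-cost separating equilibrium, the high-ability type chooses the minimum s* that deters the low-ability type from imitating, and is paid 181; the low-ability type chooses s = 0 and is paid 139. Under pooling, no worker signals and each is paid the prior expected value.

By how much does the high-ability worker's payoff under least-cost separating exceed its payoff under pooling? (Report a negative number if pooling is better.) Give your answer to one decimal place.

4.4

Least-cost separating signal: s* solves 139 = 181 − 22.8·s*, so s* = (181 − 139)/22.8 ≈ 1.8421.
High-ability type's separating payoff: 181 − 14.7 × s* = 181 − 14.7 × (181 − 139)/22.8 = 181 − 617.4/22.8 ≈ 153.921.
Pooling payoff: 0.25 × 181 + 0.75 × 139 = 149.5.
Difference: 153.921 − 149.5 = 4.421, i.e. 4.4 to one decimal place.
The high-ability type prefers to separate.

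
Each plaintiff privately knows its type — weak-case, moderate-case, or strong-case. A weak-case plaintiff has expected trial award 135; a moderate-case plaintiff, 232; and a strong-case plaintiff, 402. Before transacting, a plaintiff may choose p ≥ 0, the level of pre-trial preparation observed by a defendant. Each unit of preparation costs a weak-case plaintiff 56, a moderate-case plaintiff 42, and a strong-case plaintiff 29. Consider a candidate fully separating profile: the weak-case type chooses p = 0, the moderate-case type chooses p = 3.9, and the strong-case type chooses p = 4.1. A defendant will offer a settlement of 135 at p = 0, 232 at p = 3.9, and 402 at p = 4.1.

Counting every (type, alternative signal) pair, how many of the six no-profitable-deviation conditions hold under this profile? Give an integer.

Strong-case (own payoff 402 − 29×4.1 = 283.1): to p=0 gives 135 → no gain ✓; to p=3.9 gives 232 − 29×3.9 = 118.9 → no gain ✓.
Moderate-case (own payoff 232 − 42×3.9 = 68.2): to p=0 gives 135 → profitable ✗; to p=4.1 gives 402 − 42×4.1 = 229.8 → profitable ✗.
Weak-case (own payoff 135): to p=3.9 gives 232 − 56×3.9 = 13.6 → no gain ✓; to p=4.1 gives 402 − 56×4.1 = 172.4 → profitable ✗.
3 of the 6 constraints hold; not an equilibrium.

3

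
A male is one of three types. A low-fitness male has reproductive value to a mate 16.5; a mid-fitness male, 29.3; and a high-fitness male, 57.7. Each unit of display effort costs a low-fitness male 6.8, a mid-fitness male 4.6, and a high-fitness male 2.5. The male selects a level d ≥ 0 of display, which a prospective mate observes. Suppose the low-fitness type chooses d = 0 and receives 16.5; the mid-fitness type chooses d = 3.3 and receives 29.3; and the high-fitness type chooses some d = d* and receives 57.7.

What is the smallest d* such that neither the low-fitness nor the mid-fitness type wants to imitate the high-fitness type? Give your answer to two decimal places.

9.47

Low-fitness type (on-path payoff 16.5) won't mimic when 16.5 ≥ 57.7 − 6.8·d*, i.e. d* ≥ 6.06.
Mid-fitness type (on-path payoff 29.3 − 4.6×3.3 = 14.12) won't mimic when 14.12 ≥ 57.7 − 4.6·d*, i.e. d* ≥ 9.47.
Both must hold, so d* = max(6.06, 9.47) = 9.47. The mid-fitness type's constraint binds.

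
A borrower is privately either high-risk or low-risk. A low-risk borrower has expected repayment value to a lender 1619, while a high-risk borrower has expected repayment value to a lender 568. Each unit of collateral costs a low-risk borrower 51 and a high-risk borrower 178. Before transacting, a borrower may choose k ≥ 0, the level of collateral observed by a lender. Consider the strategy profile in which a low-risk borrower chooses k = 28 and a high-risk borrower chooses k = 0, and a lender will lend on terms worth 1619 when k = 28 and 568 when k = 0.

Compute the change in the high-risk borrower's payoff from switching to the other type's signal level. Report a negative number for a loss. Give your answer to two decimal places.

-3933.00

Playing k = 0 the high-risk borrower receives 568.
Deviating to k = 28 brings payment 1619 at cost 178 × 28 = 4984, netting -3365.
Gain from deviating: -3365 − 568 = -3933.00.
The gain is negative, so the high-risk type's incentive-compatibility constraint is satisfied.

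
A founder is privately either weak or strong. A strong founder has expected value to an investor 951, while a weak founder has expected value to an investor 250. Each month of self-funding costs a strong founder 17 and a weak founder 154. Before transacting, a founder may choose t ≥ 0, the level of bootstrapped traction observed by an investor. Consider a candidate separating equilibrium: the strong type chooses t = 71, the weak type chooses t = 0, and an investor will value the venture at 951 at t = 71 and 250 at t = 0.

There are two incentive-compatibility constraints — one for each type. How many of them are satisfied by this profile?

1

Strong type: signal → 951 − 17 × 71 = -256; deviate to 0 → 250. IC fails (-256 < 250).
Weak type: stay at 0 → 250; mimic → 951 − 154 × 71 = -9983. IC holds (250 ≥ -9983).
1 of 2 constraints hold, so this profile is not an equilibrium.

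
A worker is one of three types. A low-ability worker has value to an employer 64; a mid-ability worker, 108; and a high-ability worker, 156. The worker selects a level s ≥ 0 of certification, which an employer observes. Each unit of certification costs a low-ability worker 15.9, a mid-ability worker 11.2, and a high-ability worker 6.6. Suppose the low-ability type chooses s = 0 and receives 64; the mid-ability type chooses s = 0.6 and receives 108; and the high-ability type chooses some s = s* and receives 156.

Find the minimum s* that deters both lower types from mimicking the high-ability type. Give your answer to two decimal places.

Mid-ability type (on-path payoff 108 − 11.2×0.6 = 101.28) won't mimic when 101.28 ≥ 156 − 11.2·s*, i.e. s* ≥ 4.89.
Low-ability type (on-path payoff 64) won't mimic when 64 ≥ 156 − 15.9·s*, i.e. s* ≥ 5.79.
Both must hold, so s* = max(5.79, 4.89) = 5.79. The low-ability type's constraint binds.

5.79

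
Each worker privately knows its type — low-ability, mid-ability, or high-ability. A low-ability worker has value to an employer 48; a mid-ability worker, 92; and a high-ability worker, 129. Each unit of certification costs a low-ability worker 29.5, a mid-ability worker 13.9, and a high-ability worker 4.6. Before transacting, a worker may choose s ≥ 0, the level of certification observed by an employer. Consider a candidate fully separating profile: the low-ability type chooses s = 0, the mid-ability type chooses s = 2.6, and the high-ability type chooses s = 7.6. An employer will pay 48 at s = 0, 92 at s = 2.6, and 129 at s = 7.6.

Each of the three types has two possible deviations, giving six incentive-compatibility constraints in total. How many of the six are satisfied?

High-ability (own payoff 129 − 4.6×7.6 = 94.04): to s=0 gives 48 → no gain ✓; to s=2.6 gives 92 − 4.6×2.6 = 80.04 → no gain ✓.
Mid-ability (own payoff 92 − 13.9×2.6 = 55.86): to s=0 gives 48 → no gain ✓; to s=7.6 gives 129 − 13.9×7.6 = 23.36 → no gain ✓.
Low-ability (own payoff 48): to s=2.6 gives 92 − 29.5×2.6 = 15.3 → no gain ✓; to s=7.6 gives 129 − 29.5×7.6 = -95.2 → no gain ✓.
6 of the 6 constraints hold; this profile is a separating equilibrium.

6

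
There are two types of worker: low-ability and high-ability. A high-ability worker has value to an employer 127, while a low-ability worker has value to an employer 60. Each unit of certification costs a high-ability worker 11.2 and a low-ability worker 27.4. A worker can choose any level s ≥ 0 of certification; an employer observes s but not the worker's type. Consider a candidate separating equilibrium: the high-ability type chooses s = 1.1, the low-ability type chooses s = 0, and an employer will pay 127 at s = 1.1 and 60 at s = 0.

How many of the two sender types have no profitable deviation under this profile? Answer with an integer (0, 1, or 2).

1

Low-ability type: stay at 0 → 60; mimic → 127 − 27.4 × 1.1 = 96.86. IC fails (60 < 96.86).
High-ability type: signal → 127 − 11.2 × 1.1 = 114.68; deviate to 0 → 60. IC holds (114.68 ≥ 60).
1 of 2 constraints hold, so this profile is not an equilibrium.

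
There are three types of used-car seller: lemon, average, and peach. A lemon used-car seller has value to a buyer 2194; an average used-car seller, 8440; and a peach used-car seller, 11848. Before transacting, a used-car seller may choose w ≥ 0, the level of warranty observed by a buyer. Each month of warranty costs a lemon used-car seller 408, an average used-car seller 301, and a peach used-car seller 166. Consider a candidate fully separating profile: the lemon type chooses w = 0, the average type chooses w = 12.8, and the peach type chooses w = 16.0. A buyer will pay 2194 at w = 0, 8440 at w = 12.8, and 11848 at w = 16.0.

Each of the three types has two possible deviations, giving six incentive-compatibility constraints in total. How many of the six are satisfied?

3

Average (own payoff 8440 − 301×12.8 = 4587.2): to w=0 gives 2194 → no gain ✓; to w=16.0 gives 11848 − 301×16.0 = 7032 → profitable ✗.
Peach (own payoff 11848 − 166×16.0 = 9192): to w=0 gives 2194 → no gain ✓; to w=12.8 gives 8440 − 166×12.8 = 6315.2 → no gain ✓.
Lemon (own payoff 2194): to w=12.8 gives 8440 − 408×12.8 = 3217.6 → profitable ✗; to w=16.0 gives 11848 − 408×16.0 = 5320 → profitable ✗.
3 of the 6 constraints hold; not an equilibrium.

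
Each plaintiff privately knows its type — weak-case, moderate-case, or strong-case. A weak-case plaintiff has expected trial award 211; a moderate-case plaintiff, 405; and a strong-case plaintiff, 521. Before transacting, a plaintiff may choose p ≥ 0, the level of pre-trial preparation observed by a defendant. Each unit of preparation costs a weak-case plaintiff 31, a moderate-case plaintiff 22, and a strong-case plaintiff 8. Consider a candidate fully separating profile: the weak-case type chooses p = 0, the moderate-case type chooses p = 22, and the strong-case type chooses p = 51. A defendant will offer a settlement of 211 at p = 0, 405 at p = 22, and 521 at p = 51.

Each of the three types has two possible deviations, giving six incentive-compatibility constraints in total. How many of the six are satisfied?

Strong-case (own payoff 521 − 8×51 = 113): to p=0 gives 211 → profitable ✗; to p=22 gives 405 − 8×22 = 229 → profitable ✗.
Moderate-case (own payoff 405 − 22×22 = -79): to p=0 gives 211 → profitable ✗; to p=51 gives 521 − 22×51 = -601 → no gain ✓.
Weak-case (own payoff 211): to p=22 gives 405 − 31×22 = -277 → no gain ✓; to p=51 gives 521 − 31×51 = -1060 → no gain ✓.
3 of the 6 constraints hold; not an equilibrium.

3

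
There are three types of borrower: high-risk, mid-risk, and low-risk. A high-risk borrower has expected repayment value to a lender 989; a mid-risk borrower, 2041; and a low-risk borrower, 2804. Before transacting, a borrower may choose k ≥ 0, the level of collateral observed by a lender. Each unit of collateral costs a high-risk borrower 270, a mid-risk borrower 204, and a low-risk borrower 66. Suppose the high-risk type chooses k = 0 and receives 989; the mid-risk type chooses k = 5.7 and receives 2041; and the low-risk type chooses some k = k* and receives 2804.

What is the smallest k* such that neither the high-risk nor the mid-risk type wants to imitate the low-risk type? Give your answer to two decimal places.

9.44

High-risk type (on-path payoff 989) won't mimic when 989 ≥ 2804 − 270·k*, i.e. k* ≥ 6.72.
Mid-risk type (on-path payoff 2041 − 204×5.7 = 878.2) won't mimic when 878.2 ≥ 2804 − 204·k*, i.e. k* ≥ 9.44.
Both must hold, so k* = max(6.72, 9.44) = 9.44. The mid-risk type's constraint binds.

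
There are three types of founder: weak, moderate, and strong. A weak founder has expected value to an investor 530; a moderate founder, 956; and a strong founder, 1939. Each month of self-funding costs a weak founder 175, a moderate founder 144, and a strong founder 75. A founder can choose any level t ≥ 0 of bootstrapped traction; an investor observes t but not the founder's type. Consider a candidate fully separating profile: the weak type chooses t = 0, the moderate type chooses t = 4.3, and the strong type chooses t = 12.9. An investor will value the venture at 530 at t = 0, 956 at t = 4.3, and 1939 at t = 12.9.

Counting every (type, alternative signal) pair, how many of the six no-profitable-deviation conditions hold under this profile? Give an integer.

Moderate (own payoff 956 − 144×4.3 = 336.8): to t=0 gives 530 → profitable ✗; to t=12.9 gives 1939 − 144×12.9 = 81.4 → no gain ✓.
Weak (own payoff 530): to t=4.3 gives 956 − 175×4.3 = 203.5 → no gain ✓; to t=12.9 gives 1939 − 175×12.9 = -318.5 → no gain ✓.
Strong (own payoff 1939 − 75×12.9 = 971.5): to t=0 gives 530 → no gain ✓; to t=4.3 gives 956 − 75×4.3 = 633.5 → no gain ✓.
5 of the 6 constraints hold; not an equilibrium.

5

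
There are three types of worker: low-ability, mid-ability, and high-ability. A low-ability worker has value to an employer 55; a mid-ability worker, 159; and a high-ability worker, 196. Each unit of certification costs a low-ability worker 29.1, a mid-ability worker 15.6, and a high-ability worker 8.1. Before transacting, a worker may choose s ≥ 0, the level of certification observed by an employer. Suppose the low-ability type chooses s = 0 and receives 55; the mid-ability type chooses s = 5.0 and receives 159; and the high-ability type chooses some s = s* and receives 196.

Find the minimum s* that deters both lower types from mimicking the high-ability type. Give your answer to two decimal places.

Mid-ability type (on-path payoff 159 − 15.6×5.0 = 81) won't mimic when 81 ≥ 196 − 15.6·s*, i.e. s* ≥ 7.37.
Low-ability type (on-path payoff 55) won't mimic when 55 ≥ 196 − 29.1·s*, i.e. s* ≥ 4.85.
Both must hold, so s* = max(4.85, 7.37) = 7.37. The mid-ability type's constraint binds.

7.37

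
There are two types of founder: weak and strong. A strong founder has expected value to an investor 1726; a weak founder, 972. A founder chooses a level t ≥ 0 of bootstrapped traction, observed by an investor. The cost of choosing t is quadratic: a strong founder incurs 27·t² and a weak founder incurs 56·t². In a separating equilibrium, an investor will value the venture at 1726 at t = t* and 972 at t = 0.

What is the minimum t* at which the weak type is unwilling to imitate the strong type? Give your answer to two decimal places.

3.67

The weak type at t = 0 receives 972; imitating at t* yields 1726 − 56·t*².
Indifference: 972 = 1726 − 56·t*², so t*² = (1726 − 972) / 56 ≈ 13.4643.
t* = √13.4643 ≈ 3.67.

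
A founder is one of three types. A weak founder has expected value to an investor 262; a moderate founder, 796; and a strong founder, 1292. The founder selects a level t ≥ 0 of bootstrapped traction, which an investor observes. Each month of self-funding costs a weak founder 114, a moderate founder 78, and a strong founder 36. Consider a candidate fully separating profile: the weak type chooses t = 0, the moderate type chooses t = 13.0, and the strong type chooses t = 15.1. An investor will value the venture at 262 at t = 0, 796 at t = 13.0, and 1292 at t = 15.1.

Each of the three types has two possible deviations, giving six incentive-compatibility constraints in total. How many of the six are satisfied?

4

Moderate (own payoff 796 − 78×13.0 = -218): to t=0 gives 262 → profitable ✗; to t=15.1 gives 1292 − 78×15.1 = 114.2 → profitable ✗.
Weak (own payoff 262): to t=13.0 gives 796 − 114×13.0 = -686 → no gain ✓; to t=15.1 gives 1292 − 114×15.1 = -429.4 → no gain ✓.
Strong (own payoff 1292 − 36×15.1 = 748.4): to t=0 gives 262 → no gain ✓; to t=13.0 gives 796 − 36×13.0 = 328 → no gain ✓.
4 of the 6 constraints hold; not an equilibrium.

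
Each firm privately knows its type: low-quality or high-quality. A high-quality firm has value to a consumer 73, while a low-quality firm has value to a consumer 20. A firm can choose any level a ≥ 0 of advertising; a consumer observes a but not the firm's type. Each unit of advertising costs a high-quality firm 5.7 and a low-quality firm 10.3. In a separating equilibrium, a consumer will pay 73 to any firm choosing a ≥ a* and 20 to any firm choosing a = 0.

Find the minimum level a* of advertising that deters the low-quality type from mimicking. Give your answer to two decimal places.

5.15

A low-quality firm choosing a = 0 receives 20.
Imitating at a* instead would pay 73 at cost 10.3·a*, netting 73 − 10.3·a*.
Indifference: 20 = 73 − 10.3·a*, so a* = (73 − 20) / 10.3 ≈ 5.15.
At a* the low-quality type's incentive constraint just binds; the high-quality type strictly prefers a* since its per-unit cost is lower.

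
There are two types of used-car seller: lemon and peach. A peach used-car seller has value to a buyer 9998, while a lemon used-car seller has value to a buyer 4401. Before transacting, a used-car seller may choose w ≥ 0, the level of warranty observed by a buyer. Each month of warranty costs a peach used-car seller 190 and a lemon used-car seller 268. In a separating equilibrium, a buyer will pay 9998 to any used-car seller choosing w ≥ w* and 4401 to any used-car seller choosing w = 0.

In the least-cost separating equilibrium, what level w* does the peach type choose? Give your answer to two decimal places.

20.88

A lemon used-car seller choosing w = 0 receives 4401.
Imitating at w* instead would pay 9998 at cost 268·w*, netting 9998 − 268·w*.
Indifference: 4401 = 9998 − 268·w*, so w* = (9998 − 4401) / 268 ≈ 20.88.
This is the lemon type's binding incentive-compatibility constraint; any w ≥ 20.88 sustains separation on that side.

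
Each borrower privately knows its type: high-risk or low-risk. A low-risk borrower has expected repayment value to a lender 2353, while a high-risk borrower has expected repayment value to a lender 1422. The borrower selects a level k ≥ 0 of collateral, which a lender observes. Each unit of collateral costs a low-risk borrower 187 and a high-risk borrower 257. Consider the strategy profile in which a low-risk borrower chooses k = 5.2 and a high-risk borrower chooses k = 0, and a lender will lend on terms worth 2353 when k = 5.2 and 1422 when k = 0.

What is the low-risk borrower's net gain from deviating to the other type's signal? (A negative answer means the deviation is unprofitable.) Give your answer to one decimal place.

Playing k = 5.2 the low-risk borrower receives 2353 − 187 × 5.2 = 1380.6.
Deviating to k = 0 yields 1422 instead.
Gain from deviating: 1422 − 1380.6 = 41.4.
The gain is positive, so the low-risk type's incentive-compatibility constraint is violated — this profile is not a separating equilibrium.

41.4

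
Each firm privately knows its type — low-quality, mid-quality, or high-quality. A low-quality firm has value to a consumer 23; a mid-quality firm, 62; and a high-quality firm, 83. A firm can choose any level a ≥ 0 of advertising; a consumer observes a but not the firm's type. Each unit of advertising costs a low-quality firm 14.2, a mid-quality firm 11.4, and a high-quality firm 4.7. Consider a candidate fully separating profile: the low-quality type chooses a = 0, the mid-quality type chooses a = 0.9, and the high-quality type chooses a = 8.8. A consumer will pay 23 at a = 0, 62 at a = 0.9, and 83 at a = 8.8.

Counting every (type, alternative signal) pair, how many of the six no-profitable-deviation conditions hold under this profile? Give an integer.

Low-quality (own payoff 23): to a=0.9 gives 62 − 14.2×0.9 = 49.22 → profitable ✗; to a=8.8 gives 83 − 14.2×8.8 = -41.96 → no gain ✓.
High-quality (own payoff 83 − 4.7×8.8 = 41.64): to a=0 gives 23 → no gain ✓; to a=0.9 gives 62 − 4.7×0.9 = 57.77 → profitable ✗.
Mid-quality (own payoff 62 − 11.4×0.9 = 51.74): to a=0 gives 23 → no gain ✓; to a=8.8 gives 83 − 11.4×8.8 = -17.32 → no gain ✓.
4 of the 6 constraints hold; not an equilibrium.

4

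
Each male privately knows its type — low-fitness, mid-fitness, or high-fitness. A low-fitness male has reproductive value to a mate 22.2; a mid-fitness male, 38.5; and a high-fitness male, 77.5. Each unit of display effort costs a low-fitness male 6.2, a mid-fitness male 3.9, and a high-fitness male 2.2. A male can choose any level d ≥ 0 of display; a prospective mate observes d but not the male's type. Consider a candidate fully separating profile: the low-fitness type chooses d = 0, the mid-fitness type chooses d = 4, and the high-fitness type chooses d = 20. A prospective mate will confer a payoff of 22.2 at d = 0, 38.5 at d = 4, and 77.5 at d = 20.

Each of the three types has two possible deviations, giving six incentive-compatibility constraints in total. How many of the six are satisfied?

Low-fitness (own payoff 22.2): to d=4 gives 38.5 − 6.2×4 = 13.7 → no gain ✓; to d=20 gives 77.5 − 6.2×20 = -46.5 → no gain ✓.
High-fitness (own payoff 77.5 − 2.2×20 = 33.5): to d=0 gives 22.2 → no gain ✓; to d=4 gives 38.5 − 2.2×4 = 29.7 → no gain ✓.
Mid-fitness (own payoff 38.5 − 3.9×4 = 22.9): to d=0 gives 22.2 → no gain ✓; to d=20 gives 77.5 − 3.9×20 = -0.5 → no gain ✓.
6 of the 6 constraints hold; this profile is a separating equilibrium.

6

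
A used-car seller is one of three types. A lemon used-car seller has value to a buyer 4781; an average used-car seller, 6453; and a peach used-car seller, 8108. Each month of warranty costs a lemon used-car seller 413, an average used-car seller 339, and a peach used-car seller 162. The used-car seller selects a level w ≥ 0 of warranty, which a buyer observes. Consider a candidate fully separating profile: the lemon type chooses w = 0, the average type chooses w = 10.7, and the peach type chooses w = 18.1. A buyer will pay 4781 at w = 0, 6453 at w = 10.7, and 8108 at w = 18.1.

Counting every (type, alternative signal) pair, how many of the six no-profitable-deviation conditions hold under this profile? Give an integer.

Peach (own payoff 8108 − 162×18.1 = 5175.8): to w=0 gives 4781 → no gain ✓; to w=10.7 gives 6453 − 162×10.7 = 4719.6 → no gain ✓.
Average (own payoff 6453 − 339×10.7 = 2825.7): to w=0 gives 4781 → profitable ✗; to w=18.1 gives 8108 − 339×18.1 = 1972.1 → no gain ✓.
Lemon (own payoff 4781): to w=10.7 gives 6453 − 413×10.7 = 2033.9 → no gain ✓; to w=18.1 gives 8108 − 413×18.1 = 632.7 → no gain ✓.
5 of the 6 constraints hold; not an equilibrium.

5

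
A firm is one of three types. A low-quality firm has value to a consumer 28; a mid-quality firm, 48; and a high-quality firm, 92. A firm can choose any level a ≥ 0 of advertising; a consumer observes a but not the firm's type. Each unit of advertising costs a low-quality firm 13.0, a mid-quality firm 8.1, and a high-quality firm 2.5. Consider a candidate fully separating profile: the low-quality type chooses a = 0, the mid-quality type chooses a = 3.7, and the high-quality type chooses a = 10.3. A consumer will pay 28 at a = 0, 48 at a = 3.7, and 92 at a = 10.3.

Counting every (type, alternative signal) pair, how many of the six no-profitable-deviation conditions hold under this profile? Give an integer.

Low-quality (own payoff 28): to a=3.7 gives 48 − 13.0×3.7 = -0.1 → no gain ✓; to a=10.3 gives 92 − 13.0×10.3 = -41.9 → no gain ✓.
High-quality (own payoff 92 − 2.5×10.3 = 66.25): to a=0 gives 28 → no gain ✓; to a=3.7 gives 48 − 2.5×3.7 = 38.75 → no gain ✓.
Mid-quality (own payoff 48 − 8.1×3.7 = 18.03): to a=0 gives 28 → profitable ✗; to a=10.3 gives 92 − 8.1×10.3 = 8.57 → no gain ✓.
5 of the 6 constraints hold; not an equilibrium.

5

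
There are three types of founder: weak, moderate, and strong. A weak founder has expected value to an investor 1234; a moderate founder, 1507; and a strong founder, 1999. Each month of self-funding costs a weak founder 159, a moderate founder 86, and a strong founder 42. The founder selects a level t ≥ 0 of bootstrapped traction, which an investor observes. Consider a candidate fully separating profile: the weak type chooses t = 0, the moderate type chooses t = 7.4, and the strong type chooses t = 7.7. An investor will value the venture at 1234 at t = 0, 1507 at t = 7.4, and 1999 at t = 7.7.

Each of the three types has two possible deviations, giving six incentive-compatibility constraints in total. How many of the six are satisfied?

4

Moderate (own payoff 1507 − 86×7.4 = 870.6): to t=0 gives 1234 → profitable ✗; to t=7.7 gives 1999 − 86×7.7 = 1336.8 → profitable ✗.
Weak (own payoff 1234): to t=7.4 gives 1507 − 159×7.4 = 330.4 → no gain ✓; to t=7.7 gives 1999 − 159×7.7 = 774.7 → no gain ✓.
Strong (own payoff 1999 − 42×7.7 = 1675.6): to t=0 gives 1234 → no gain ✓; to t=7.4 gives 1507 − 42×7.4 = 1196.2 → no gain ✓.
4 of the 6 constraints hold; not an equilibrium.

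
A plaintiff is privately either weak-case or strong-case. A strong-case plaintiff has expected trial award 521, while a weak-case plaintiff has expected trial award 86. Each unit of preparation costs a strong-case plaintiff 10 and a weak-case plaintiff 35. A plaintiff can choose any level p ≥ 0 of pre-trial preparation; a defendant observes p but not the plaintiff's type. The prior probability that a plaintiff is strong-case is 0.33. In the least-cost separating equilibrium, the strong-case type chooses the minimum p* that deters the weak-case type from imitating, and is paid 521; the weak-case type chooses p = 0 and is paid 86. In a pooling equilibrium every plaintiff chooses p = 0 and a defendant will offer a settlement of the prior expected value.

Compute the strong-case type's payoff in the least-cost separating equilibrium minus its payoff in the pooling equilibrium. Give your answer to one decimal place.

Least-cost separating signal: p* solves 86 = 521 − 35·p*, so p* = (521 − 86)/35 ≈ 12.4286.
Strong-case type's separating payoff: 521 − 10 × p* = 521 − 10 × (521 − 86)/35 = 521 − 4350/35 ≈ 396.714.
Pooling payoff: 0.33 × 521 + 0.67 × 86 = 229.55.
Difference: 396.714 − 229.55 = 167.164, i.e. 167.2 to one decimal place.
The strong-case type prefers to separate.

167.2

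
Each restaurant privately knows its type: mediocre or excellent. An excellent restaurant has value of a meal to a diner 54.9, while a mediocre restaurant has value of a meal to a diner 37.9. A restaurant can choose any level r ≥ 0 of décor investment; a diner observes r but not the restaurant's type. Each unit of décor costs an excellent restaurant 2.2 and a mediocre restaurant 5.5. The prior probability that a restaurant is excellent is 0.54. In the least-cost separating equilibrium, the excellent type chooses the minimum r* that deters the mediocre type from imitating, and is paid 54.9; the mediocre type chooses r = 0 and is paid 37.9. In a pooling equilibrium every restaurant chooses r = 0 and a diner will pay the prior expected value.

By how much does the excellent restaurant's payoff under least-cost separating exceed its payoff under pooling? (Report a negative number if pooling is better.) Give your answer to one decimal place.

Least-cost separating signal: r* solves 37.9 = 54.9 − 5.5·r*, so r* = (54.9 − 37.9)/5.5 ≈ 3.0909.
Excellent type's separating payoff: 54.9 − 2.2 × r* = 54.9 − 2.2 × (54.9 − 37.9)/5.5 = 54.9 − 37.4/5.5 = 48.1.
Pooling payoff: 0.54 × 54.9 + 0.46 × 37.9 = 47.08.
Difference: 48.1 − 47.08 = 1.02, i.e. 1.0 to one decimal place.
The excellent type prefers to separate.

1.0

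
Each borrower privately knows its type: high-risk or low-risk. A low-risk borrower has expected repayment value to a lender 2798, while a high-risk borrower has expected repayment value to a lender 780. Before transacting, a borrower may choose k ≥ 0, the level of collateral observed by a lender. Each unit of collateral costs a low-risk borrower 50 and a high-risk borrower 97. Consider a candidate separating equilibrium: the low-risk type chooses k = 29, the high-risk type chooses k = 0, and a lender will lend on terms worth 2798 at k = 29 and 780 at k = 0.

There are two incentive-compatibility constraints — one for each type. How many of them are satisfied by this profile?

2

Low-risk type: signal → 2798 − 50 × 29 = 1348; deviate to 0 → 780. IC holds (1348 ≥ 780).
High-risk type: stay at 0 → 780; mimic → 2798 − 97 × 29 = -15. IC holds (780 ≥ -15).
2 of 2 constraints hold, so this is a separating equilibrium.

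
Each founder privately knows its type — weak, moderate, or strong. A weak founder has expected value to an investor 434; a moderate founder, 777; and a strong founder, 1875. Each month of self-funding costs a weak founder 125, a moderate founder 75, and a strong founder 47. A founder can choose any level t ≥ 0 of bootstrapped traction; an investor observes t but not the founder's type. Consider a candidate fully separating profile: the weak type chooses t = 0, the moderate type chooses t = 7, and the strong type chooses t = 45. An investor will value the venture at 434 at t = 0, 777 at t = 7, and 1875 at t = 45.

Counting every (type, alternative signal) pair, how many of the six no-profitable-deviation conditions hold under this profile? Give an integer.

3

Strong (own payoff 1875 − 47×45 = -240): to t=0 gives 434 → profitable ✗; to t=7 gives 777 − 47×7 = 448 → profitable ✗.
Weak (own payoff 434): to t=7 gives 777 − 125×7 = -98 → no gain ✓; to t=45 gives 1875 − 125×45 = -3750 → no gain ✓.
Moderate (own payoff 777 − 75×7 = 252): to t=0 gives 434 → profitable ✗; to t=45 gives 1875 − 75×45 = -1500 → no gain ✓.
3 of the 6 constraints hold; not an equilibrium.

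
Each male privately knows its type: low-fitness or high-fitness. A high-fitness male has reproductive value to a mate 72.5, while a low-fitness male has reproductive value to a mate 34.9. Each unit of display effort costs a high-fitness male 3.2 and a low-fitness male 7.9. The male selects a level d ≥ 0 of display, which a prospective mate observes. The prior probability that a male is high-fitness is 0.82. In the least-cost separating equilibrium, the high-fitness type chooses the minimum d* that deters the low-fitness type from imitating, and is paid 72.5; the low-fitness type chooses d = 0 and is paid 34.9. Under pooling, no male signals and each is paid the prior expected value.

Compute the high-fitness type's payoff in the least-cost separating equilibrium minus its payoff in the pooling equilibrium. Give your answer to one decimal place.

-8.5

Least-cost separating signal: d* solves 34.9 = 72.5 − 7.9·d*, so d* = (72.5 − 34.9)/7.9 ≈ 4.7595.
High-fitness type's separating payoff: 72.5 − 3.2 × d* = 72.5 − 3.2 × (72.5 − 34.9)/7.9 = 72.5 − 120.32/7.9 ≈ 57.270.
Pooling payoff: 0.82 × 72.5 + 0.18 × 34.9 = 65.732.
Difference: 57.270 − 65.732 = -8.462, i.e. -8.5 to one decimal place.
The high-fitness type would prefer the pooling outcome.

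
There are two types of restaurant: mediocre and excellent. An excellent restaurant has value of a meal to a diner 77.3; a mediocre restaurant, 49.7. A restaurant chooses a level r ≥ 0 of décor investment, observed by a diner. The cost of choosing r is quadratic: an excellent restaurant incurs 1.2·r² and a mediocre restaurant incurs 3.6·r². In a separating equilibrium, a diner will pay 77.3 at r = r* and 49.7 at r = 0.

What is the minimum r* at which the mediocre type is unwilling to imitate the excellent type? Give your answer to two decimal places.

The mediocre type at r = 0 receives 49.7; imitating at r* yields 77.3 − 3.6·r*².
Indifference: 49.7 = 77.3 − 3.6·r*², so r*² = (77.3 − 49.7) / 3.6 ≈ 7.6667.
r* = √7.6667 ≈ 2.77.

2.77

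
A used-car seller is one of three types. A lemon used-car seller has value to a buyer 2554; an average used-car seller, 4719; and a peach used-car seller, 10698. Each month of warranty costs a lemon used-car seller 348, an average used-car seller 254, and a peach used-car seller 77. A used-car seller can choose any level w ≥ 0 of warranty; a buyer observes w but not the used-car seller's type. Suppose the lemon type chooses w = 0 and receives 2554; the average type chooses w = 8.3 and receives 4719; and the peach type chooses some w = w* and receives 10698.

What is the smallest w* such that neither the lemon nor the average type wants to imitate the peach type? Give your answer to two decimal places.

Lemon type (on-path payoff 2554) won't mimic when 2554 ≥ 10698 − 348·w*, i.e. w* ≥ 23.40.
Average type (on-path payoff 4719 − 254×8.3 = 2610.8) won't mimic when 2610.8 ≥ 10698 − 254·w*, i.e. w* ≥ 31.84.
Both must hold, so w* = max(23.40, 31.84) = 31.84. The average type's constraint binds.

31.84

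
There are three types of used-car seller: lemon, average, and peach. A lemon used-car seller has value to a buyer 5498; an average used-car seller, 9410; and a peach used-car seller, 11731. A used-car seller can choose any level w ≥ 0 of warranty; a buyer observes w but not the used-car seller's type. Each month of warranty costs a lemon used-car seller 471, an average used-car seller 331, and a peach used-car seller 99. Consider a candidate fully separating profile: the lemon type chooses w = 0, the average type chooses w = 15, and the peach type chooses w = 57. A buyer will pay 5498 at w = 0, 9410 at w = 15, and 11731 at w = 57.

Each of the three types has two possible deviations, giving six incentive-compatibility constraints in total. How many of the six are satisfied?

4

Lemon (own payoff 5498): to w=15 gives 9410 − 471×15 = 2345 → no gain ✓; to w=57 gives 11731 − 471×57 = -15116 → no gain ✓.
Average (own payoff 9410 − 331×15 = 4445): to w=0 gives 5498 → profitable ✗; to w=57 gives 11731 − 331×57 = -7136 → no gain ✓.
Peach (own payoff 11731 − 99×57 = 6088): to w=0 gives 5498 → no gain ✓; to w=15 gives 9410 − 99×15 = 7925 → profitable ✗.
4 of the 6 constraints hold; not an equilibrium.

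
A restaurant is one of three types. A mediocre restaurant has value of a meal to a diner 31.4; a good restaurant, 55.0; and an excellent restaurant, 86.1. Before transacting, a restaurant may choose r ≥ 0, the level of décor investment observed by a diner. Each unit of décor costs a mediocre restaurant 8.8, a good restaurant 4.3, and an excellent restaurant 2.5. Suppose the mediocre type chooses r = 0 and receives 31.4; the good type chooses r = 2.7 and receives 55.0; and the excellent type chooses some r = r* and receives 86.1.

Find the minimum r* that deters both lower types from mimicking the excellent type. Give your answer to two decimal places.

Mediocre type (on-path payoff 31.4) won't mimic when 31.4 ≥ 86.1 − 8.8·r*, i.e. r* ≥ 6.22.
Good type (on-path payoff 55.0 − 4.3×2.7 = 43.39) won't mimic when 43.39 ≥ 86.1 − 4.3·r*, i.e. r* ≥ 9.93.
Both must hold, so r* = max(6.22, 9.93) = 9.93. The good type's constraint binds.

9.93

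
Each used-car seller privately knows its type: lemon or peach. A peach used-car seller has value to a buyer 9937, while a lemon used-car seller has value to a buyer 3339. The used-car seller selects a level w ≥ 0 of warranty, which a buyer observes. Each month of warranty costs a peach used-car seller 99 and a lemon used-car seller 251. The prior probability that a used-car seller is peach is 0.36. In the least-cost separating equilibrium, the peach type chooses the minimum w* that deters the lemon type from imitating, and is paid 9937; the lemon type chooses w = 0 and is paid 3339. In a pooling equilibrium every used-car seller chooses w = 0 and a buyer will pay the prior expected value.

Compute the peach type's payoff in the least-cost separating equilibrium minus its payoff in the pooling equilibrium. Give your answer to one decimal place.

Least-cost separating signal: w* solves 3339 = 9937 − 251·w*, so w* = (9937 − 3339)/251 ≈ 26.2869.
Peach type's separating payoff: 9937 − 99 × w* = 9937 − 99 × (9937 − 3339)/251 = 9937 − 653202/251 ≈ 7334.602.
Pooling payoff: 0.36 × 9937 + 0.64 × 3339 = 5714.28.
Difference: 7334.602 − 5714.28 = 1620.322, i.e. 1620.3 to one decimal place.
The peach type prefers to separate.

1620.3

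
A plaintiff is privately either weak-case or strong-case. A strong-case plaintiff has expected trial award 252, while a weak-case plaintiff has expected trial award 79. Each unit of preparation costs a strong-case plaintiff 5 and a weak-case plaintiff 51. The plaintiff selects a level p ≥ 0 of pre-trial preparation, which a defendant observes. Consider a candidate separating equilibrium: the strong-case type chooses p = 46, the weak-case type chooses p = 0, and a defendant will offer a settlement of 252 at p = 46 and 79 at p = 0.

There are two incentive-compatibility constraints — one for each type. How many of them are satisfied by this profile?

Strong-case type: signal → 252 − 5 × 46 = 22; deviate to 0 → 79. IC fails (22 < 79).
Weak-case type: stay at 0 → 79; mimic → 252 − 51 × 46 = -2094. IC holds (79 ≥ -2094).
1 of 2 constraints hold, so this profile is not an equilibrium.

1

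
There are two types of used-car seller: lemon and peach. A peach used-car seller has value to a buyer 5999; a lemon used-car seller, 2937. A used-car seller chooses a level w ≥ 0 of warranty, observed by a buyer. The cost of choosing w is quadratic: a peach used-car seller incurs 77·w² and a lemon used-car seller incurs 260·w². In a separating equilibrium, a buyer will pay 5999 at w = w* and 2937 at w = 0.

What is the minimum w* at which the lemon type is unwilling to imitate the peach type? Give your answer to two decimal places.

3.43

The lemon type at w = 0 receives 2937; imitating at w* yields 5999 − 260·w*².
Indifference: 2937 = 5999 − 260·w*², so w*² = (5999 − 2937) / 260 ≈ 11.7769.
w* = √11.7769 ≈ 3.43.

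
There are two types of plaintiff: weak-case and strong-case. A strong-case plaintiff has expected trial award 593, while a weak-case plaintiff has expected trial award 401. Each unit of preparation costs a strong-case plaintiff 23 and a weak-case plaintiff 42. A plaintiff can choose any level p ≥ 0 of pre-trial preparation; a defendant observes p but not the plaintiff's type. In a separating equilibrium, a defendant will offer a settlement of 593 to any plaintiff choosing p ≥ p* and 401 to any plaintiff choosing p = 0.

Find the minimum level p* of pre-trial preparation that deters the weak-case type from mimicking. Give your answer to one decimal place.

A weak-case plaintiff choosing p = 0 receives 401.
Imitating at p* instead would pay 593 at cost 42·p*, netting 593 − 42·p*.
Indifference: 401 = 593 − 42·p*, so p* = (593 − 401) / 42 ≈ 4.6.
At p* the weak-case type's incentive constraint just binds; the strong-case type strictly prefers p* since its per-unit cost is lower.

4.6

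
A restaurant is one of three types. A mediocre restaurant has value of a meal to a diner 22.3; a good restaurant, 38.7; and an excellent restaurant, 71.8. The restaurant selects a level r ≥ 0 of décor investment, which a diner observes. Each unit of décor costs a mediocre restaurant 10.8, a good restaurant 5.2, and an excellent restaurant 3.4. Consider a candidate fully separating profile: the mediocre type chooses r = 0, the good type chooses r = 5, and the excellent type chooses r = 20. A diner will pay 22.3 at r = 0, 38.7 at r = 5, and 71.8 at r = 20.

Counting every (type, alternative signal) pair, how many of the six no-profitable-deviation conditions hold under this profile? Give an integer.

Excellent (own payoff 71.8 − 3.4×20 = 3.8): to r=0 gives 22.3 → profitable ✗; to r=5 gives 38.7 − 3.4×5 = 21.7 → profitable ✗.
Good (own payoff 38.7 − 5.2×5 = 12.7): to r=0 gives 22.3 → profitable ✗; to r=20 gives 71.8 − 5.2×20 = -32.2 → no gain ✓.
Mediocre (own payoff 22.3): to r=5 gives 38.7 − 10.8×5 = -15.3 → no gain ✓; to r=20 gives 71.8 − 10.8×20 = -144.2 → no gain ✓.
3 of the 6 constraints hold; not an equilibrium.

3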